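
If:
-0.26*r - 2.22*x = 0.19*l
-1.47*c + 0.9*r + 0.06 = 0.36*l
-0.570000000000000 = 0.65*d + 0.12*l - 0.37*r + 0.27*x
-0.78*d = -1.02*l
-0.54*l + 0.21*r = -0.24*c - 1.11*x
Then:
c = 3.42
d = 2.73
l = 2.09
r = 6.35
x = -0.92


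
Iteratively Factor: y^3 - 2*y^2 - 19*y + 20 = (y + 4)*(y^2 - 6*y + 5) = (y - 1)*(y + 4)*(y - 5)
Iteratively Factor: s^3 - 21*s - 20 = (s - 5)*(s^2 + 5*s + 4) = (s - 5)*(s + 4)*(s + 1)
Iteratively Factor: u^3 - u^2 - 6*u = (u + 2)*(u^2 - 3*u) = (u - 3)*(u + 2)*(u)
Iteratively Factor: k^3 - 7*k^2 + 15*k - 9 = (k - 3)*(k^2 - 4*k + 3) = (k - 3)^2*(k - 1)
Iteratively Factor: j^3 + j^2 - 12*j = (j + 4)*(j^2 - 3*j) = j*(j + 4)*(j - 3)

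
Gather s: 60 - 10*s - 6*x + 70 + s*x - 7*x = s*(x - 10) - 13*x + 130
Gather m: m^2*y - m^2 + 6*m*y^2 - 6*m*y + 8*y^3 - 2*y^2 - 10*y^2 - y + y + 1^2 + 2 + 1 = m^2*(y - 1) + m*(6*y^2 - 6*y) + 8*y^3 - 12*y^2 + 4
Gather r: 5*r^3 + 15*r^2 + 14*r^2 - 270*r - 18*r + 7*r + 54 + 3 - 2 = 5*r^3 + 29*r^2 - 281*r + 55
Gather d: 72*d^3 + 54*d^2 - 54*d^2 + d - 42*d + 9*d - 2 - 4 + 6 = 72*d^3 - 32*d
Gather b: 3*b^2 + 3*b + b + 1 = 3*b^2 + 4*b + 1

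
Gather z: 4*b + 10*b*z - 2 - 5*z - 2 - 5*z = 4*b + z*(10*b - 10) - 4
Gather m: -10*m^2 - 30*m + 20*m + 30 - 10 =-10*m^2 - 10*m + 20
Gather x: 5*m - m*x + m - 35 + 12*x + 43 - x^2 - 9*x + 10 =6*m - x^2 + x*(3 - m) + 18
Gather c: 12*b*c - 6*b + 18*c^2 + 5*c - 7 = -6*b + 18*c^2 + c*(12*b + 5) - 7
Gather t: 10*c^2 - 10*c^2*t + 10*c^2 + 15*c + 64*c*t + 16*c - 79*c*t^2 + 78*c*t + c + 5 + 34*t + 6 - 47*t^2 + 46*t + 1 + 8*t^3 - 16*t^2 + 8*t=20*c^2 + 32*c + 8*t^3 + t^2*(-79*c - 63) + t*(-10*c^2 + 142*c + 88) + 12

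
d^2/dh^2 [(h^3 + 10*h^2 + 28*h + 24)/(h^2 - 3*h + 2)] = 2*(65*h^3 - 6*h^2 - 372*h + 376)/(h^6 - 9*h^5 + 33*h^4 - 63*h^3 + 66*h^2 - 36*h + 8)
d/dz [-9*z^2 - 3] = -18*z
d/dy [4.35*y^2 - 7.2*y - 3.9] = 8.7*y - 7.2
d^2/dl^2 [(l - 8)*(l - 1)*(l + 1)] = 6*l - 16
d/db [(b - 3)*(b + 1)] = 2*b - 2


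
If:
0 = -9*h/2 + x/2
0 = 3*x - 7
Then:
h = 7/27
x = 7/3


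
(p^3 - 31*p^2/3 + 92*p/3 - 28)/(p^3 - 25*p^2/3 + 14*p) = (p - 2)/p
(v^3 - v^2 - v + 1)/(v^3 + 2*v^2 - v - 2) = (v - 1)/(v + 2)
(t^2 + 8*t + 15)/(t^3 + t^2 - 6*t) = (t + 5)/(t*(t - 2))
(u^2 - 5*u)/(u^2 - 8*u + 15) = u/(u - 3)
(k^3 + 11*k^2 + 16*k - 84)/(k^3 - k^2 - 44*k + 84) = (k + 6)/(k - 6)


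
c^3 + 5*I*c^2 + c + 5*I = (c - I)*(c + I)*(c + 5*I)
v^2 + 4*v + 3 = (v + 1)*(v + 3)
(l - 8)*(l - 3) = l^2 - 11*l + 24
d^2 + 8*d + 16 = (d + 4)^2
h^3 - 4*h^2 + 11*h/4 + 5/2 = (h - 5/2)*(h - 2)*(h + 1/2)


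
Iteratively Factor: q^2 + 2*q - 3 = (q - 1)*(q + 3)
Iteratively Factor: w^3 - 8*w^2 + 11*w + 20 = (w - 4)*(w^2 - 4*w - 5) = (w - 5)*(w - 4)*(w + 1)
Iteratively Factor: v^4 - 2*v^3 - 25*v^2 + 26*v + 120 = (v - 3)*(v^3 + v^2 - 22*v - 40) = (v - 3)*(v + 2)*(v^2 - v - 20) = (v - 5)*(v - 3)*(v + 2)*(v + 4)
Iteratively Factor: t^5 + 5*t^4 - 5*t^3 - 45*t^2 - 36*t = (t + 4)*(t^4 + t^3 - 9*t^2 - 9*t) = (t + 3)*(t + 4)*(t^3 - 2*t^2 - 3*t) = (t + 1)*(t + 3)*(t + 4)*(t^2 - 3*t) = t*(t + 1)*(t + 3)*(t + 4)*(t - 3)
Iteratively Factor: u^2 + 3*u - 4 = (u - 1)*(u + 4)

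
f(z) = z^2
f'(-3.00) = -6.00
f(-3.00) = 9.00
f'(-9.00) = -18.00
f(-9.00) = 81.00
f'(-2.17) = -4.34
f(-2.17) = 4.71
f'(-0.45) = -0.90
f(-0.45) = 0.20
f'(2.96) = 5.92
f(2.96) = 8.76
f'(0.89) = 1.78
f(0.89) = 0.79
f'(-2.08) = -4.16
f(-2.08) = 4.33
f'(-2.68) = -5.36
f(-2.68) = 7.18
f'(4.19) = 8.38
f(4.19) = 17.56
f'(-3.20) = -6.40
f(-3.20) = 10.24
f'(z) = 2*z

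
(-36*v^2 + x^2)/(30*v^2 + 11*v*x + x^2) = (-6*v + x)/(5*v + x)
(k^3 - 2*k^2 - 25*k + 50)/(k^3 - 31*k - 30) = (k^2 - 7*k + 10)/(k^2 - 5*k - 6)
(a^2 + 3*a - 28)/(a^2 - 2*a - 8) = (a + 7)/(a + 2)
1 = 1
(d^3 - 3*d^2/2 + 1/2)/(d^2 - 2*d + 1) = d + 1/2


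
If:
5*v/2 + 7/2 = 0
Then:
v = -7/5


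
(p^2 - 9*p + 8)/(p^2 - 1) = (p - 8)/(p + 1)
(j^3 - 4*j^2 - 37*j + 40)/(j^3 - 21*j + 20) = (j - 8)/(j - 4)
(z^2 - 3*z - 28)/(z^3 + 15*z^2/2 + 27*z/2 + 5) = 2*(z^2 - 3*z - 28)/(2*z^3 + 15*z^2 + 27*z + 10)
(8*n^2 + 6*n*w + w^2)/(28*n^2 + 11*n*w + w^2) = (2*n + w)/(7*n + w)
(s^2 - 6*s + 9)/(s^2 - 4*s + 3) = (s - 3)/(s - 1)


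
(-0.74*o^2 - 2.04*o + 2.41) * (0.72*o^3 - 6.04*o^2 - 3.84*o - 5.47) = -0.5328*o^5 + 3.0008*o^4 + 16.8984*o^3 - 2.675*o^2 + 1.9044*o - 13.1827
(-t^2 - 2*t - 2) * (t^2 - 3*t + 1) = -t^4 + t^3 + 3*t^2 + 4*t - 2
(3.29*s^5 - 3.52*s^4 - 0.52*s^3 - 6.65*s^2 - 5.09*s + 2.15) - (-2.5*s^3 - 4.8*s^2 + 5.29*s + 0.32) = 3.29*s^5 - 3.52*s^4 + 1.98*s^3 - 1.85*s^2 - 10.38*s + 1.83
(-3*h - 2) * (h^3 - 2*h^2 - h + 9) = -3*h^4 + 4*h^3 + 7*h^2 - 25*h - 18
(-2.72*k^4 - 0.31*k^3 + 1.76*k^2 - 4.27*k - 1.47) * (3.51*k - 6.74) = -9.5472*k^5 + 17.2447*k^4 + 8.267*k^3 - 26.8501*k^2 + 23.6201*k + 9.9078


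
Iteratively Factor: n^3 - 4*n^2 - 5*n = (n)*(n^2 - 4*n - 5) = n*(n + 1)*(n - 5)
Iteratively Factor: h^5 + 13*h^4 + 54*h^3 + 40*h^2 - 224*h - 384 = (h + 4)*(h^4 + 9*h^3 + 18*h^2 - 32*h - 96) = (h + 4)^2*(h^3 + 5*h^2 - 2*h - 24) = (h - 2)*(h + 4)^2*(h^2 + 7*h + 12) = (h - 2)*(h + 4)^3*(h + 3)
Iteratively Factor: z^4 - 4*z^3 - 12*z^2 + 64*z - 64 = (z - 2)*(z^3 - 2*z^2 - 16*z + 32) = (z - 4)*(z - 2)*(z^2 + 2*z - 8) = (z - 4)*(z - 2)^2*(z + 4)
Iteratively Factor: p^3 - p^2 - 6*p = (p - 3)*(p^2 + 2*p) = p*(p - 3)*(p + 2)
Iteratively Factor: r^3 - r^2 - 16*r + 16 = (r - 4)*(r^2 + 3*r - 4) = (r - 4)*(r - 1)*(r + 4)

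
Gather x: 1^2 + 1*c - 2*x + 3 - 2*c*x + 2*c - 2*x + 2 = 3*c + x*(-2*c - 4) + 6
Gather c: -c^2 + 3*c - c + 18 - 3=-c^2 + 2*c + 15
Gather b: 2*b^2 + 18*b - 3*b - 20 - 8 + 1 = 2*b^2 + 15*b - 27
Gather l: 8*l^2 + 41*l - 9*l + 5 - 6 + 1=8*l^2 + 32*l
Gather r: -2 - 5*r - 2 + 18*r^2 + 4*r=18*r^2 - r - 4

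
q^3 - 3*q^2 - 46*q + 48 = (q - 8)*(q - 1)*(q + 6)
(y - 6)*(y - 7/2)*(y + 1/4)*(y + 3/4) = y^4 - 17*y^3/2 + 187*y^2/16 + 615*y/32 + 63/16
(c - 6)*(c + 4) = c^2 - 2*c - 24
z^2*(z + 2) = z^3 + 2*z^2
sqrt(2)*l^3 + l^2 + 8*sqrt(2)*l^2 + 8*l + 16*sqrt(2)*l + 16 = (l + 4)^2*(sqrt(2)*l + 1)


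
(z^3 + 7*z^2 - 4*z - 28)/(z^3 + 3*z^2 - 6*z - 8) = (z^2 + 9*z + 14)/(z^2 + 5*z + 4)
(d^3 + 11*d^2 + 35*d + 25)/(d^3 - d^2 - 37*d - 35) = (d + 5)/(d - 7)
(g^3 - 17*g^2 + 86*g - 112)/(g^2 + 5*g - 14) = (g^2 - 15*g + 56)/(g + 7)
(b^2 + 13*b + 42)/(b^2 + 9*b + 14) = (b + 6)/(b + 2)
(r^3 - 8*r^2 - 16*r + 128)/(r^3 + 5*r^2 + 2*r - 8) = (r^2 - 12*r + 32)/(r^2 + r - 2)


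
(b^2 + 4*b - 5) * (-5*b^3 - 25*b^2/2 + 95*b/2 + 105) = -5*b^5 - 65*b^4/2 + 45*b^3/2 + 715*b^2/2 + 365*b/2 - 525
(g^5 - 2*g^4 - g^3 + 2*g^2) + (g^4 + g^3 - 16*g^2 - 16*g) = g^5 - g^4 - 14*g^2 - 16*g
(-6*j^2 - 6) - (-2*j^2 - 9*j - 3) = -4*j^2 + 9*j - 3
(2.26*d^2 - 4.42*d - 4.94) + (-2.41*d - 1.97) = 2.26*d^2 - 6.83*d - 6.91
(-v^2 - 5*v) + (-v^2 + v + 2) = -2*v^2 - 4*v + 2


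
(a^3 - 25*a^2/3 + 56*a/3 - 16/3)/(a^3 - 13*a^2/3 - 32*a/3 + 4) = (a^2 - 8*a + 16)/(a^2 - 4*a - 12)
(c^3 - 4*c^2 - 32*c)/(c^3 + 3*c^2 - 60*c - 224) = c/(c + 7)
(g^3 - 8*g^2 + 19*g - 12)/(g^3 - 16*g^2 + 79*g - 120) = (g^2 - 5*g + 4)/(g^2 - 13*g + 40)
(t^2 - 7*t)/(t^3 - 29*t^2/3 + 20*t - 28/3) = 3*t/(3*t^2 - 8*t + 4)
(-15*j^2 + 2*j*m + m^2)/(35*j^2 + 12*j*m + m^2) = (-3*j + m)/(7*j + m)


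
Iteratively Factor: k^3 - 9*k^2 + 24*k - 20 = (k - 2)*(k^2 - 7*k + 10) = (k - 5)*(k - 2)*(k - 2)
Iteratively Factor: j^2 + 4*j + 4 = (j + 2)*(j + 2)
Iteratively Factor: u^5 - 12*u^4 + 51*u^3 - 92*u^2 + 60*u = (u - 2)*(u^4 - 10*u^3 + 31*u^2 - 30*u) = u*(u - 2)*(u^3 - 10*u^2 + 31*u - 30) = u*(u - 2)^2*(u^2 - 8*u + 15) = u*(u - 3)*(u - 2)^2*(u - 5)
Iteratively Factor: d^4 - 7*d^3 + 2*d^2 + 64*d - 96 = (d - 2)*(d^3 - 5*d^2 - 8*d + 48) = (d - 4)*(d - 2)*(d^2 - d - 12) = (d - 4)^2*(d - 2)*(d + 3)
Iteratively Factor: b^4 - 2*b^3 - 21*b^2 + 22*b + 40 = (b + 4)*(b^3 - 6*b^2 + 3*b + 10) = (b - 5)*(b + 4)*(b^2 - b - 2) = (b - 5)*(b + 1)*(b + 4)*(b - 2)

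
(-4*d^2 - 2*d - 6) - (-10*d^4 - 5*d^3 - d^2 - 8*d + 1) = 10*d^4 + 5*d^3 - 3*d^2 + 6*d - 7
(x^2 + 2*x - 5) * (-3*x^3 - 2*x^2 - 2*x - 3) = -3*x^5 - 8*x^4 + 9*x^3 + 3*x^2 + 4*x + 15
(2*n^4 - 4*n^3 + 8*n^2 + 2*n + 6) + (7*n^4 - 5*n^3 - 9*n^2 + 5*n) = 9*n^4 - 9*n^3 - n^2 + 7*n + 6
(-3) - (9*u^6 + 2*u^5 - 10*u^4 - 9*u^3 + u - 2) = -9*u^6 - 2*u^5 + 10*u^4 + 9*u^3 - u - 1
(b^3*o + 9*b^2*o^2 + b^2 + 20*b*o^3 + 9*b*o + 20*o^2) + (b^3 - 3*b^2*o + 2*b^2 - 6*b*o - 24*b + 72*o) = b^3*o + b^3 + 9*b^2*o^2 - 3*b^2*o + 3*b^2 + 20*b*o^3 + 3*b*o - 24*b + 20*o^2 + 72*o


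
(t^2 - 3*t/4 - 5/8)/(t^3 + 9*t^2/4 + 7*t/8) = (4*t - 5)/(t*(4*t + 7))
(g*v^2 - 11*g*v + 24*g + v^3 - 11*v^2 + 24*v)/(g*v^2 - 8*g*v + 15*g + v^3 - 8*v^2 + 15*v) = (v - 8)/(v - 5)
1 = 1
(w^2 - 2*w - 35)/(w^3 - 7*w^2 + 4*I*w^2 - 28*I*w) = (w + 5)/(w*(w + 4*I))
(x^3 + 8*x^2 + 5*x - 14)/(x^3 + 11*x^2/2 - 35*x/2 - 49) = 2*(x - 1)/(2*x - 7)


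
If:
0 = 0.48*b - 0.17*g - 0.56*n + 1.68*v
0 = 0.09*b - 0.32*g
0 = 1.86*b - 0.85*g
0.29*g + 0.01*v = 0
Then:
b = 0.00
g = 0.00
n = 0.00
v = 0.00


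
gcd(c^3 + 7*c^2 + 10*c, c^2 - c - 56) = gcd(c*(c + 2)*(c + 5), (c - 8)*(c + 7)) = 1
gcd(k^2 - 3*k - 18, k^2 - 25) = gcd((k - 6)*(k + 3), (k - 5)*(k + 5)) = 1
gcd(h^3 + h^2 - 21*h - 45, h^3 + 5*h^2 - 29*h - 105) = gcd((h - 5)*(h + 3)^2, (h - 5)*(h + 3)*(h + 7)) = h^2 - 2*h - 15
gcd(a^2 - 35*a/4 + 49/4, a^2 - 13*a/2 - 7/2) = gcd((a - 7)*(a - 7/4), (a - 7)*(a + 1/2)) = a - 7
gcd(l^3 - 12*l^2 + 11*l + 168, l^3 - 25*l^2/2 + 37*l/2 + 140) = l^2 - 15*l + 56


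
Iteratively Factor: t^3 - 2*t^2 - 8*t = (t - 4)*(t^2 + 2*t) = (t - 4)*(t + 2)*(t)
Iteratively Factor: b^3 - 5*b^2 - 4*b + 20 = (b + 2)*(b^2 - 7*b + 10) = (b - 2)*(b + 2)*(b - 5)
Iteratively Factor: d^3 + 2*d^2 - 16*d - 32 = (d - 4)*(d^2 + 6*d + 8) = (d - 4)*(d + 2)*(d + 4)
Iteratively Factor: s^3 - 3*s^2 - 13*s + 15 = (s - 5)*(s^2 + 2*s - 3) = (s - 5)*(s - 1)*(s + 3)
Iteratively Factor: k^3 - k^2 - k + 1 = (k - 1)*(k^2 - 1) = (k - 1)^2*(k + 1)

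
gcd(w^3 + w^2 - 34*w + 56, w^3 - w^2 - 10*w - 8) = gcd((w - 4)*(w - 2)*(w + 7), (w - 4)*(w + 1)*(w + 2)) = w - 4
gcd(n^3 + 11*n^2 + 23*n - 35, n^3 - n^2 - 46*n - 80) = n + 5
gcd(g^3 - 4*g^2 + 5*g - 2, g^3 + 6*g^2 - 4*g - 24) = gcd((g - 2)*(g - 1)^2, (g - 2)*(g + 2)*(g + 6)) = g - 2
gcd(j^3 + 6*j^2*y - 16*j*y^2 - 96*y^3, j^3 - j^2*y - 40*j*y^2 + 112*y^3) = -j + 4*y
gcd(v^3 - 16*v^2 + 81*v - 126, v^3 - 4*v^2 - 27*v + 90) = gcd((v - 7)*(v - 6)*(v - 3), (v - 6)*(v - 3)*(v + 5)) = v^2 - 9*v + 18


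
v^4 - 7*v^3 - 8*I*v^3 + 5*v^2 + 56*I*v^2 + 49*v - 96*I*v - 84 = (v - 4)*(v - 3)*(v - 7*I)*(v - I)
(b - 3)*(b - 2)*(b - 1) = b^3 - 6*b^2 + 11*b - 6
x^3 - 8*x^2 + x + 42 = (x - 7)*(x - 3)*(x + 2)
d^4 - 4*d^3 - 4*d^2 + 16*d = d*(d - 4)*(d - 2)*(d + 2)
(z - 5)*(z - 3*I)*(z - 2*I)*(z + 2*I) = z^4 - 5*z^3 - 3*I*z^3 + 4*z^2 + 15*I*z^2 - 20*z - 12*I*z + 60*I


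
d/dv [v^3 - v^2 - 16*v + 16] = 3*v^2 - 2*v - 16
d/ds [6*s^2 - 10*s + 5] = 12*s - 10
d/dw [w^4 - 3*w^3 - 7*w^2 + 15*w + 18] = 4*w^3 - 9*w^2 - 14*w + 15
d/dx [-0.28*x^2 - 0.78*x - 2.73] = -0.56*x - 0.78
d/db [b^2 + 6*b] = 2*b + 6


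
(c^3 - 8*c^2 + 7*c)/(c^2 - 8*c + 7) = c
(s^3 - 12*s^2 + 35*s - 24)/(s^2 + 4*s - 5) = (s^2 - 11*s + 24)/(s + 5)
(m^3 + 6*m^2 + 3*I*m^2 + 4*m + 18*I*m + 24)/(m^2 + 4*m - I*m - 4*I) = (m^2 + m*(6 + 4*I) + 24*I)/(m + 4)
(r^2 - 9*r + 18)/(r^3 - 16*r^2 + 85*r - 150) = (r - 3)/(r^2 - 10*r + 25)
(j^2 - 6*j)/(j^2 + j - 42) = j/(j + 7)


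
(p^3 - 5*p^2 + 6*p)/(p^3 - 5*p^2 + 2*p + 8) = p*(p - 3)/(p^2 - 3*p - 4)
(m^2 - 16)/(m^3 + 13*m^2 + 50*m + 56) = (m - 4)/(m^2 + 9*m + 14)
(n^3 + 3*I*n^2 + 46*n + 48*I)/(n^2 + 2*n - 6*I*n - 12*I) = (n^2 + 9*I*n - 8)/(n + 2)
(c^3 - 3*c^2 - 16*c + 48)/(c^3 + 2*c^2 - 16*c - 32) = (c - 3)/(c + 2)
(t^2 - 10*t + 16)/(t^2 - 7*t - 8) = (t - 2)/(t + 1)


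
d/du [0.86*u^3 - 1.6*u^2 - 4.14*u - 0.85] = 2.58*u^2 - 3.2*u - 4.14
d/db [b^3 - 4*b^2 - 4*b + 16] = 3*b^2 - 8*b - 4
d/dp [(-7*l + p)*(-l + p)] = -8*l + 2*p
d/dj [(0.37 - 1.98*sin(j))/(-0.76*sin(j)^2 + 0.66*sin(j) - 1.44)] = (-1.5048*sin(j)^2 + 0.5624*sin(j) + 2.607)*cos(j)/(0.5776*sin(j)^4 - 1.0032*sin(j)^3 + 2.6244*sin(j)^2 - 1.9008*sin(j) + 2.0736)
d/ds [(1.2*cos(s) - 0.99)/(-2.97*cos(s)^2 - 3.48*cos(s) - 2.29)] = (-3.564*cos(s)^2 + 5.8806*cos(s) + 6.1932)*sin(s)/(8.8209*cos(s)^4 + 20.6712*cos(s)^3 + 25.713*cos(s)^2 + 15.9384*cos(s) + 5.2441)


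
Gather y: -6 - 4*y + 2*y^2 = 2*y^2 - 4*y - 6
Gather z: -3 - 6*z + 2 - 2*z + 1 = -8*z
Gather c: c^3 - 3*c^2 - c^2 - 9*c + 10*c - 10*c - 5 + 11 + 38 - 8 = c^3 - 4*c^2 - 9*c + 36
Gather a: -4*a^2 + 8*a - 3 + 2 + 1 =-4*a^2 + 8*a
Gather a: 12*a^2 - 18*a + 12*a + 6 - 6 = 12*a^2 - 6*a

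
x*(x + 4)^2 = x^3 + 8*x^2 + 16*x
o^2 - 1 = (o - 1)*(o + 1)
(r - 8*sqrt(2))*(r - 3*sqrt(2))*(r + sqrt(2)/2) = r^3 - 21*sqrt(2)*r^2/2 + 37*r + 24*sqrt(2)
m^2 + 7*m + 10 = (m + 2)*(m + 5)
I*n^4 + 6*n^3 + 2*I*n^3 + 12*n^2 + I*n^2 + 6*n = n*(n + 1)*(n - 6*I)*(I*n + I)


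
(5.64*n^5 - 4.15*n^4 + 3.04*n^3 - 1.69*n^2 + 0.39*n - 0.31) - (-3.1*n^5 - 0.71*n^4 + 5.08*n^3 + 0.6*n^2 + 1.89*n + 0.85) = 8.74*n^5 - 3.44*n^4 - 2.04*n^3 - 2.29*n^2 - 1.5*n - 1.16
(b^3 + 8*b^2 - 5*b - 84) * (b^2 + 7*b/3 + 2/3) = b^5 + 31*b^4/3 + 43*b^3/3 - 271*b^2/3 - 598*b/3 - 56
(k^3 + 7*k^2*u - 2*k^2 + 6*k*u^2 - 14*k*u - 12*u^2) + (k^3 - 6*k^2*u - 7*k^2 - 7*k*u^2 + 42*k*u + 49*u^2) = 2*k^3 + k^2*u - 9*k^2 - k*u^2 + 28*k*u + 37*u^2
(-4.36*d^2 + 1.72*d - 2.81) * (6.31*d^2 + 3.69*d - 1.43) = -27.5116*d^4 - 5.2352*d^3 - 5.1495*d^2 - 12.8285*d + 4.0183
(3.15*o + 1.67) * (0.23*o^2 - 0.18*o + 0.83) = 0.7245*o^3 - 0.1829*o^2 + 2.3139*o + 1.3861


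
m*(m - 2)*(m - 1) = m^3 - 3*m^2 + 2*m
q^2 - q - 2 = (q - 2)*(q + 1)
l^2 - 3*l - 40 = (l - 8)*(l + 5)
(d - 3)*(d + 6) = d^2 + 3*d - 18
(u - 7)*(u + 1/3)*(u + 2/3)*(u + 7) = u^4 + u^3 - 439*u^2/9 - 49*u - 98/9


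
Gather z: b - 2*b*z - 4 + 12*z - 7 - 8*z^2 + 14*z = b - 8*z^2 + z*(26 - 2*b) - 11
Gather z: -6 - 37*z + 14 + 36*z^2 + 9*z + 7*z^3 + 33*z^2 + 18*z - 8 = 7*z^3 + 69*z^2 - 10*z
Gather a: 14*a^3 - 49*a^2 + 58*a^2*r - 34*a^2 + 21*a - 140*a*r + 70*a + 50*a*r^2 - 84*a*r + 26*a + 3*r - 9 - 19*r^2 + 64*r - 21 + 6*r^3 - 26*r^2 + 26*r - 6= 14*a^3 + a^2*(58*r - 83) + a*(50*r^2 - 224*r + 117) + 6*r^3 - 45*r^2 + 93*r - 36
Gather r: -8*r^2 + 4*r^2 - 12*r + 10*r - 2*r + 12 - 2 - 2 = -4*r^2 - 4*r + 8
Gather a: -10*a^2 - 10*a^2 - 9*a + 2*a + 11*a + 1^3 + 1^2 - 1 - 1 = -20*a^2 + 4*a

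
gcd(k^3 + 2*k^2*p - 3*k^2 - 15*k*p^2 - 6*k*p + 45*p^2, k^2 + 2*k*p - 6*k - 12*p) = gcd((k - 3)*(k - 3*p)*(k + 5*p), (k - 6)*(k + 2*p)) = 1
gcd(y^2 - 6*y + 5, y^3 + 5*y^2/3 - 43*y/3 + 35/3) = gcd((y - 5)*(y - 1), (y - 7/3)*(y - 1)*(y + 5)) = y - 1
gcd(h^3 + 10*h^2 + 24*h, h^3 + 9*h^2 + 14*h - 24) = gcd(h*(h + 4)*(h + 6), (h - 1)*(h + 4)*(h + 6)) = h^2 + 10*h + 24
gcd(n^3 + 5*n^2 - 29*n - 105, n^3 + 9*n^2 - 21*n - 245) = n^2 + 2*n - 35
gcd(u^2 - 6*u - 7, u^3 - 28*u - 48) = 1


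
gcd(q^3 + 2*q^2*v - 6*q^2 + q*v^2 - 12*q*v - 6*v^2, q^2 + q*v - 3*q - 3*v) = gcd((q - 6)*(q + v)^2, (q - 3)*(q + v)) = q + v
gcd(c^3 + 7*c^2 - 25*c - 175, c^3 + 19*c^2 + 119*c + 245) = c^2 + 12*c + 35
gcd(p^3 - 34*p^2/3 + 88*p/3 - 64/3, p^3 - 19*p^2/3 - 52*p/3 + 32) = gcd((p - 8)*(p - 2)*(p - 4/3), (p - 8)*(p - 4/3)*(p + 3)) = p^2 - 28*p/3 + 32/3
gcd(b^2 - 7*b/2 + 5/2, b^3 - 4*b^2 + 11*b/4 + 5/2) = b - 5/2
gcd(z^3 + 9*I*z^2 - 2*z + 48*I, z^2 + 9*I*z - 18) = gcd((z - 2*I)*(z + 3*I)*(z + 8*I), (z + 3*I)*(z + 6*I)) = z + 3*I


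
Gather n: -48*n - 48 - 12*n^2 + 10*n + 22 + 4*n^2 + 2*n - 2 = -8*n^2 - 36*n - 28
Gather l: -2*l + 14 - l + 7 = 21 - 3*l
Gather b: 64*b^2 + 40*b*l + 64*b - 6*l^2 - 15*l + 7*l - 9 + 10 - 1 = 64*b^2 + b*(40*l + 64) - 6*l^2 - 8*l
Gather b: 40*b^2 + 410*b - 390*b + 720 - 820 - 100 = 40*b^2 + 20*b - 200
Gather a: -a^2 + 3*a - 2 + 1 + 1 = -a^2 + 3*a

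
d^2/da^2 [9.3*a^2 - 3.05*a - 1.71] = 18.6000000000000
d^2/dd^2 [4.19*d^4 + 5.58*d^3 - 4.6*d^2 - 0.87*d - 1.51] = 50.28*d^2 + 33.48*d - 9.2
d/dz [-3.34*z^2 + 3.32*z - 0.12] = 3.32 - 6.68*z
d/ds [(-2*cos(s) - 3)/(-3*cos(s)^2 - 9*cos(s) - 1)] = (-6*sin(s)^2 + 18*cos(s) + 31)*sin(s)/(3*cos(s)^2 + 9*cos(s) + 1)^2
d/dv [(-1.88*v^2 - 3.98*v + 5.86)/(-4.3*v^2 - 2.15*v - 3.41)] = (-13.072*v^2 + 63.2176*v + 26.1708)/(18.49*v^4 + 18.49*v^3 + 33.9485*v^2 + 14.663*v + 11.6281)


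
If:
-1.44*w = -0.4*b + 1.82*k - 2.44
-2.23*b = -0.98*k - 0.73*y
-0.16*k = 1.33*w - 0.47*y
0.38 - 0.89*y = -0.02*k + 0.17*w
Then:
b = 0.83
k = 1.54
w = -0.02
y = 0.47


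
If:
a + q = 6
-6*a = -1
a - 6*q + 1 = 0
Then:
No Solution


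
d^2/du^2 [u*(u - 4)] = 2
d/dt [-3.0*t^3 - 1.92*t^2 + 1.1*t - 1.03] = -9.0*t^2 - 3.84*t + 1.1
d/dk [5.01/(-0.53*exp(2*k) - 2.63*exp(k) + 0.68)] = (5.3106*exp(k) + 13.1763)*exp(k)/(0.53*exp(2*k) + 2.63*exp(k) - 0.68)^2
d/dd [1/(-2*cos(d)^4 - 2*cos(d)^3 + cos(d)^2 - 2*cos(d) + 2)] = 2*(-4*cos(d)^3 - 3*cos(d)^2 + cos(d) - 1)*sin(d)/(2*cos(d)^4 + 2*cos(d)^3 - cos(d)^2 + 2*cos(d) - 2)^2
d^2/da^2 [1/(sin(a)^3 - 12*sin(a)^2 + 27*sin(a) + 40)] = 3*(-3*sin(a)^5 + 47*sin(a)^4 - 253*sin(a)^3 + 633*sin(a)^2 - 1174*sin(a) + 806)/((sin(a) - 8)^3*(sin(a) - 5)^3*(sin(a) + 1)^2)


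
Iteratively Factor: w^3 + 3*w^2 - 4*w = (w - 1)*(w^2 + 4*w) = (w - 1)*(w + 4)*(w)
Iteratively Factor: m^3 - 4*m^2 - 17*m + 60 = (m + 4)*(m^2 - 8*m + 15) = (m - 5)*(m + 4)*(m - 3)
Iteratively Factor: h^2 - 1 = (h - 1)*(h + 1)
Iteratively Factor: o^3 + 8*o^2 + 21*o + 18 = (o + 3)*(o^2 + 5*o + 6) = (o + 2)*(o + 3)*(o + 3)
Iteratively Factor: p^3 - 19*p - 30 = (p + 3)*(p^2 - 3*p - 10) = (p + 2)*(p + 3)*(p - 5)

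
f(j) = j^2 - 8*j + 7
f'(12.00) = 16.00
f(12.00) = 55.00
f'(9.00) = 10.00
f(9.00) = 16.00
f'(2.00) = -4.00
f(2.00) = -5.00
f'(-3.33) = -14.66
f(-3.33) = 44.73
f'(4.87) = 1.74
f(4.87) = -8.24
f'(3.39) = -1.22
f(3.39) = -8.63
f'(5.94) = 3.88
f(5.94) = -5.24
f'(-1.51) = -11.02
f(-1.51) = 21.36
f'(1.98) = -4.04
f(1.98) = -4.92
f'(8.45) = 8.90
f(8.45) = 10.80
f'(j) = 2*j - 8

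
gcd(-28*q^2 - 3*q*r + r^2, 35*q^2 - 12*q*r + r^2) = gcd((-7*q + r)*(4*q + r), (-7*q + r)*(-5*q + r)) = 7*q - r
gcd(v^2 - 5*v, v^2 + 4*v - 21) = 1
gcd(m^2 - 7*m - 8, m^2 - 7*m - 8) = m^2 - 7*m - 8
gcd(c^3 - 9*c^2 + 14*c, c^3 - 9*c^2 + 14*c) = c^3 - 9*c^2 + 14*c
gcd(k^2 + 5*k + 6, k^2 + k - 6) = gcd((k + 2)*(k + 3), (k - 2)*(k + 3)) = k + 3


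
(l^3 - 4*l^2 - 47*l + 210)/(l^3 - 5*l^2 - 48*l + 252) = (l - 5)/(l - 6)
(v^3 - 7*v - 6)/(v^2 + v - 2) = (v^2 - 2*v - 3)/(v - 1)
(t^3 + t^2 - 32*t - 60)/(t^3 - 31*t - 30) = (t + 2)/(t + 1)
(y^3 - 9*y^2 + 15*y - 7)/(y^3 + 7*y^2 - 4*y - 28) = (y^3 - 9*y^2 + 15*y - 7)/(y^3 + 7*y^2 - 4*y - 28)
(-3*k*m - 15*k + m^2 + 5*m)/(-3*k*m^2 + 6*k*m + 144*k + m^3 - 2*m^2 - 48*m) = (m + 5)/(m^2 - 2*m - 48)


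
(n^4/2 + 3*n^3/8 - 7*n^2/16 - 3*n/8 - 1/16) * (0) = 0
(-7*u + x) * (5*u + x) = -35*u^2 - 2*u*x + x^2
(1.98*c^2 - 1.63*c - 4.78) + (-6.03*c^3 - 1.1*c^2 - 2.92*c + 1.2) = -6.03*c^3 + 0.88*c^2 - 4.55*c - 3.58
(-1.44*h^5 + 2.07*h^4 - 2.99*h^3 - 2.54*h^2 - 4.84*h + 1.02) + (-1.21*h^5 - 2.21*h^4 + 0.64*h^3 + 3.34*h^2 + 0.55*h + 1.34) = -2.65*h^5 - 0.14*h^4 - 2.35*h^3 + 0.8*h^2 - 4.29*h + 2.36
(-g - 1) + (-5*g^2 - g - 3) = -5*g^2 - 2*g - 4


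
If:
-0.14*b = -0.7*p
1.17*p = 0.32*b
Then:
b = 0.00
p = 0.00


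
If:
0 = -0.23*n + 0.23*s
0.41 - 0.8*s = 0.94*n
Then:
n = 0.24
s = 0.24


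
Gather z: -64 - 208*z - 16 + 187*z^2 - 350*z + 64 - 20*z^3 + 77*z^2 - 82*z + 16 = -20*z^3 + 264*z^2 - 640*z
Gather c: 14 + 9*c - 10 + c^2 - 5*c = c^2 + 4*c + 4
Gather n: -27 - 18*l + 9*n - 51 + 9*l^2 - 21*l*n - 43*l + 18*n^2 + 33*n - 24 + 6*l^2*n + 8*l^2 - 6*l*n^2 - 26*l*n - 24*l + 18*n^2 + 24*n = 17*l^2 - 85*l + n^2*(36 - 6*l) + n*(6*l^2 - 47*l + 66) - 102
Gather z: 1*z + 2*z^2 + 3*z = 2*z^2 + 4*z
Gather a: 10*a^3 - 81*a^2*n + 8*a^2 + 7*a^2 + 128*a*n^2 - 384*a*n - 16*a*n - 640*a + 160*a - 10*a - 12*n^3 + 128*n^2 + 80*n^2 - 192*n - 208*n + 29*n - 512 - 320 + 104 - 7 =10*a^3 + a^2*(15 - 81*n) + a*(128*n^2 - 400*n - 490) - 12*n^3 + 208*n^2 - 371*n - 735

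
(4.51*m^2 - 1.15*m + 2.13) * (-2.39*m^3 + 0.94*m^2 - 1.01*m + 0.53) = -10.7789*m^5 + 6.9879*m^4 - 10.7268*m^3 + 5.554*m^2 - 2.7608*m + 1.1289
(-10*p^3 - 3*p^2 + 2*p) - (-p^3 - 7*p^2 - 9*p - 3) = -9*p^3 + 4*p^2 + 11*p + 3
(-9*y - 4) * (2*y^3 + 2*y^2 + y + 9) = -18*y^4 - 26*y^3 - 17*y^2 - 85*y - 36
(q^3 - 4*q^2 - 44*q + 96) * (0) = 0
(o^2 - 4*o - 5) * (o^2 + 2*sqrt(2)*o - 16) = o^4 - 4*o^3 + 2*sqrt(2)*o^3 - 21*o^2 - 8*sqrt(2)*o^2 - 10*sqrt(2)*o + 64*o + 80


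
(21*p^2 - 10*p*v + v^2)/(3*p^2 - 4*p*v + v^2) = (7*p - v)/(p - v)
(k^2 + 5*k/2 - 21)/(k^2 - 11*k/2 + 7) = (k + 6)/(k - 2)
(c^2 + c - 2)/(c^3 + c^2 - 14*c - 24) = (c - 1)/(c^2 - c - 12)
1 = 1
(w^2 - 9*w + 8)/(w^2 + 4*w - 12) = (w^2 - 9*w + 8)/(w^2 + 4*w - 12)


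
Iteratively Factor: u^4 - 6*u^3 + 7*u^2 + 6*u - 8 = (u + 1)*(u^3 - 7*u^2 + 14*u - 8) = (u - 1)*(u + 1)*(u^2 - 6*u + 8) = (u - 2)*(u - 1)*(u + 1)*(u - 4)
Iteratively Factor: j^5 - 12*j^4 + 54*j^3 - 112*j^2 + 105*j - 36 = (j - 1)*(j^4 - 11*j^3 + 43*j^2 - 69*j + 36) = (j - 1)^2*(j^3 - 10*j^2 + 33*j - 36) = (j - 3)*(j - 1)^2*(j^2 - 7*j + 12) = (j - 4)*(j - 3)*(j - 1)^2*(j - 3)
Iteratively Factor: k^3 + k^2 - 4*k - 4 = (k + 2)*(k^2 - k - 2) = (k + 1)*(k + 2)*(k - 2)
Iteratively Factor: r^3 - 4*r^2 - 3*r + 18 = (r + 2)*(r^2 - 6*r + 9) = (r - 3)*(r + 2)*(r - 3)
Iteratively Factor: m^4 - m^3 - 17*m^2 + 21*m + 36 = (m - 3)*(m^3 + 2*m^2 - 11*m - 12) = (m - 3)^2*(m^2 + 5*m + 4) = (m - 3)^2*(m + 4)*(m + 1)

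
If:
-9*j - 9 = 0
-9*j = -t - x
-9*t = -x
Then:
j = -1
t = -9/10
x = -81/10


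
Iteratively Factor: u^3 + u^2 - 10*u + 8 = (u - 1)*(u^2 + 2*u - 8) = (u - 1)*(u + 4)*(u - 2)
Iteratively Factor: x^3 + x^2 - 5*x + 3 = (x - 1)*(x^2 + 2*x - 3) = (x - 1)*(x + 3)*(x - 1)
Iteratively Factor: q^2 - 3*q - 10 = (q + 2)*(q - 5)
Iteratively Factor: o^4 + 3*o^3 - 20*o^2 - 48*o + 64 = (o + 4)*(o^3 - o^2 - 16*o + 16) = (o + 4)^2*(o^2 - 5*o + 4) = (o - 4)*(o + 4)^2*(o - 1)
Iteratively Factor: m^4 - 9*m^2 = (m + 3)*(m^3 - 3*m^2) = (m - 3)*(m + 3)*(m^2) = m*(m - 3)*(m + 3)*(m)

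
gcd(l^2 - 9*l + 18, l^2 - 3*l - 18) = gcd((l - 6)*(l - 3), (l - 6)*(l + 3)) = l - 6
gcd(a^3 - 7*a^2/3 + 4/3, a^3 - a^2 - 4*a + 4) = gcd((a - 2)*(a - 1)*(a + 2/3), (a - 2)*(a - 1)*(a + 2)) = a^2 - 3*a + 2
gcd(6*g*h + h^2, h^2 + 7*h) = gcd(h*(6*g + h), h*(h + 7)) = h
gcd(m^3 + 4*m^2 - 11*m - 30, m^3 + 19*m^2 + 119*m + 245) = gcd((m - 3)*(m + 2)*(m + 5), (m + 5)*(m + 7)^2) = m + 5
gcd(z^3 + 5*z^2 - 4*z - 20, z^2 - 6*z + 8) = z - 2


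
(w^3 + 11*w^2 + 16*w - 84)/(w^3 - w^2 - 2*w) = (w^2 + 13*w + 42)/(w*(w + 1))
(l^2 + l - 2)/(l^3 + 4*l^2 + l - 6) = 1/(l + 3)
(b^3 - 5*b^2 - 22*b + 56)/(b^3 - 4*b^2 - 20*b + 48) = (b - 7)/(b - 6)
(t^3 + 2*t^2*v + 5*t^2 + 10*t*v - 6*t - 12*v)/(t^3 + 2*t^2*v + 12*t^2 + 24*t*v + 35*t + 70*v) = (t^2 + 5*t - 6)/(t^2 + 12*t + 35)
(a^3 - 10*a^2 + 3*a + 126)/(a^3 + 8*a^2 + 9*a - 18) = (a^2 - 13*a + 42)/(a^2 + 5*a - 6)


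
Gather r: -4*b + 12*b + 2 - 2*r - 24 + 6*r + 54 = 8*b + 4*r + 32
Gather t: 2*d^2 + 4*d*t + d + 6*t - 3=2*d^2 + d + t*(4*d + 6) - 3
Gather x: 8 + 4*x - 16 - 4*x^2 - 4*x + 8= -4*x^2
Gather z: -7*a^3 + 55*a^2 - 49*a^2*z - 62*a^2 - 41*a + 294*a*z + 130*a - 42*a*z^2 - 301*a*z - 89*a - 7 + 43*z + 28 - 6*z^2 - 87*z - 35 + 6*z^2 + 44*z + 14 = -7*a^3 - 7*a^2 - 42*a*z^2 + z*(-49*a^2 - 7*a)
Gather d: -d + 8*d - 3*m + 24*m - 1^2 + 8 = 7*d + 21*m + 7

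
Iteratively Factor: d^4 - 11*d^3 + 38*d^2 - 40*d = (d - 2)*(d^3 - 9*d^2 + 20*d) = (d - 5)*(d - 2)*(d^2 - 4*d) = (d - 5)*(d - 4)*(d - 2)*(d)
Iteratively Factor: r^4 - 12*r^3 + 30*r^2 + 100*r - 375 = (r + 3)*(r^3 - 15*r^2 + 75*r - 125) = (r - 5)*(r + 3)*(r^2 - 10*r + 25) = (r - 5)^2*(r + 3)*(r - 5)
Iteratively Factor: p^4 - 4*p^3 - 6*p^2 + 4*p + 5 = (p - 1)*(p^3 - 3*p^2 - 9*p - 5) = (p - 5)*(p - 1)*(p^2 + 2*p + 1) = (p - 5)*(p - 1)*(p + 1)*(p + 1)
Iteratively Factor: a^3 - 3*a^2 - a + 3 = (a - 1)*(a^2 - 2*a - 3) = (a - 3)*(a - 1)*(a + 1)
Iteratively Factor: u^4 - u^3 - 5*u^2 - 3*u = (u)*(u^3 - u^2 - 5*u - 3) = u*(u + 1)*(u^2 - 2*u - 3) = u*(u - 3)*(u + 1)*(u + 1)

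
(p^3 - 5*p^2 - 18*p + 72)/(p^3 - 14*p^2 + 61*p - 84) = (p^2 - 2*p - 24)/(p^2 - 11*p + 28)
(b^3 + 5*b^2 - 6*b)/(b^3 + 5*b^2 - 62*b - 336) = b*(b - 1)/(b^2 - b - 56)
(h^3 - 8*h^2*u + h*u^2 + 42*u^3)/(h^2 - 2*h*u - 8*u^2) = (-h^2 + 10*h*u - 21*u^2)/(-h + 4*u)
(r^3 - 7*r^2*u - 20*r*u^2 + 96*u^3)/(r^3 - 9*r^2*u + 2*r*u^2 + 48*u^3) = (r + 4*u)/(r + 2*u)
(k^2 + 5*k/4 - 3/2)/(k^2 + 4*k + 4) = (k - 3/4)/(k + 2)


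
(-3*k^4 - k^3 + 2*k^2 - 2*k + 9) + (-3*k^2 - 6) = -3*k^4 - k^3 - k^2 - 2*k + 3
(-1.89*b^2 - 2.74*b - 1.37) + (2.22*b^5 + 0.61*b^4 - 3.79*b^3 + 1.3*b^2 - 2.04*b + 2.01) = 2.22*b^5 + 0.61*b^4 - 3.79*b^3 - 0.59*b^2 - 4.78*b + 0.64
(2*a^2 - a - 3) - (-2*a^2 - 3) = 4*a^2 - a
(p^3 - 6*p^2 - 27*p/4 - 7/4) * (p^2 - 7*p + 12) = p^5 - 13*p^4 + 189*p^3/4 - 53*p^2/2 - 275*p/4 - 21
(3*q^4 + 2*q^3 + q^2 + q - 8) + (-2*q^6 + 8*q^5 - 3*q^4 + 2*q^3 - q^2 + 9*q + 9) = -2*q^6 + 8*q^5 + 4*q^3 + 10*q + 1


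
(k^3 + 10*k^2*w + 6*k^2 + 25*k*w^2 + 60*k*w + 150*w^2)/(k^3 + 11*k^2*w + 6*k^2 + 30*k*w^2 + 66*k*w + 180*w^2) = (k + 5*w)/(k + 6*w)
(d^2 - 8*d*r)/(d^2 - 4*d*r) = (d - 8*r)/(d - 4*r)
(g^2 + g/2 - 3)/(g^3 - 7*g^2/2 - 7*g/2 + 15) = (2*g - 3)/(2*g^2 - 11*g + 15)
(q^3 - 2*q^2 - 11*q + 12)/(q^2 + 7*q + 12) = (q^2 - 5*q + 4)/(q + 4)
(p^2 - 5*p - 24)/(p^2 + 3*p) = (p - 8)/p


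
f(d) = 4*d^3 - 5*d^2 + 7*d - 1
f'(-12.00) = 1855.00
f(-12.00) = -7717.00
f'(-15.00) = 2857.00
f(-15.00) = -14731.00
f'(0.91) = 7.84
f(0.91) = 4.24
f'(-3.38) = 177.89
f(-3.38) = -236.24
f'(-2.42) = 101.48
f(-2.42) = -103.91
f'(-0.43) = 13.52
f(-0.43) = -5.25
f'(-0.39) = 12.73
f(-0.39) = -4.73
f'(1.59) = 21.44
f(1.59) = 13.57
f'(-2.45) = 103.53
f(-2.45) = -106.99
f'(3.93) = 153.04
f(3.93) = 192.08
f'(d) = 12*d^2 - 10*d + 7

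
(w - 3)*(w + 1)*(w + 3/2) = w^3 - w^2/2 - 6*w - 9/2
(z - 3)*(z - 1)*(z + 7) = z^3 + 3*z^2 - 25*z + 21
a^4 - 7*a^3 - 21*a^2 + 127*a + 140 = (a - 7)*(a - 5)*(a + 1)*(a + 4)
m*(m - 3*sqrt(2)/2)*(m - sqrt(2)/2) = m^3 - 2*sqrt(2)*m^2 + 3*m/2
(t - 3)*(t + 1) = t^2 - 2*t - 3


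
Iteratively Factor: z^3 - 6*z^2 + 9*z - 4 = (z - 4)*(z^2 - 2*z + 1) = (z - 4)*(z - 1)*(z - 1)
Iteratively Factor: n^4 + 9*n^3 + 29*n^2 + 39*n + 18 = (n + 3)*(n^3 + 6*n^2 + 11*n + 6) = (n + 3)^2*(n^2 + 3*n + 2) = (n + 1)*(n + 3)^2*(n + 2)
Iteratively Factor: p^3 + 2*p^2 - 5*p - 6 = (p + 1)*(p^2 + p - 6) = (p - 2)*(p + 1)*(p + 3)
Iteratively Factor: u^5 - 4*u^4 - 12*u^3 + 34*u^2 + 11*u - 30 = (u + 1)*(u^4 - 5*u^3 - 7*u^2 + 41*u - 30) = (u - 2)*(u + 1)*(u^3 - 3*u^2 - 13*u + 15) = (u - 5)*(u - 2)*(u + 1)*(u^2 + 2*u - 3) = (u - 5)*(u - 2)*(u + 1)*(u + 3)*(u - 1)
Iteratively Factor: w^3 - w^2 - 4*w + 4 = (w + 2)*(w^2 - 3*w + 2) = (w - 1)*(w + 2)*(w - 2)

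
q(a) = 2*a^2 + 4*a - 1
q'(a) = 4*a + 4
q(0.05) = -0.80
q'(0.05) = 4.20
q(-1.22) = -2.90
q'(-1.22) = -0.88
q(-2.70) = 2.78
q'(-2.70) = -6.80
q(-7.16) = 72.89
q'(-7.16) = -24.64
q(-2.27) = 0.23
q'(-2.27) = -5.08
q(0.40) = 0.92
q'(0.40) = 5.60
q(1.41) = 8.62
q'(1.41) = 9.64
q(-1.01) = -3.00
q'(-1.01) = -0.04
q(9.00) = 197.00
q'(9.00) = 40.00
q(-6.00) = 47.00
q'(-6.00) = -20.00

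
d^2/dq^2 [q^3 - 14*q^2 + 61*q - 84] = 6*q - 28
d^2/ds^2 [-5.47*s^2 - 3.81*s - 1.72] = -10.9400000000000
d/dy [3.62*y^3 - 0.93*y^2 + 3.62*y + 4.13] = 10.86*y^2 - 1.86*y + 3.62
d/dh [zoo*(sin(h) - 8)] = zoo*cos(h)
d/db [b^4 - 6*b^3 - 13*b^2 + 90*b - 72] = 4*b^3 - 18*b^2 - 26*b + 90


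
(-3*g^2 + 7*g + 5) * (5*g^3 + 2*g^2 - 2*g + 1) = -15*g^5 + 29*g^4 + 45*g^3 - 7*g^2 - 3*g + 5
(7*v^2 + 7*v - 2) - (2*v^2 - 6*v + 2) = 5*v^2 + 13*v - 4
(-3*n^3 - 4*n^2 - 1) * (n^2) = -3*n^5 - 4*n^4 - n^2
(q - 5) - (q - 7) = 2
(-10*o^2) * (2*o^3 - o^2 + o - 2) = -20*o^5 + 10*o^4 - 10*o^3 + 20*o^2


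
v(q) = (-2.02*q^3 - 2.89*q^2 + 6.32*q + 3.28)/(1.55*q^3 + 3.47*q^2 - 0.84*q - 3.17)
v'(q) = (-6.06*q^2 - 5.78*q + 6.32)/(1.55*q^3 + 3.47*q^2 - 0.84*q - 3.17) + (-4.65*q^2 - 6.94*q + 0.84)*(-2.02*q^3 - 2.89*q^2 + 6.32*q + 3.28)/(1.55*q^3 + 3.47*q^2 - 0.84*q - 3.17)^2 = (-2.5299*q^4 - 16.1984*q^3 - 15.5446*q^2 - 4.4406*q - 17.2792)/(2.4025*q^6 + 10.757*q^5 + 9.4369*q^4 - 15.6566*q^3 - 21.2942*q^2 + 5.3256*q + 10.0489)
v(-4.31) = -1.42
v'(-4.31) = 0.04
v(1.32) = 0.36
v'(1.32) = -3.35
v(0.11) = -1.22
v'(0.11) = -1.74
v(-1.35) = -11.69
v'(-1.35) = -36.26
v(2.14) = -0.62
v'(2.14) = -0.45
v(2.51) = -0.75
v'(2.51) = -0.29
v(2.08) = -0.59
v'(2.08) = -0.50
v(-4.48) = -1.43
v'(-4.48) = 0.03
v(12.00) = -1.21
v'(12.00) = -0.01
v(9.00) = -1.18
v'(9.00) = -0.02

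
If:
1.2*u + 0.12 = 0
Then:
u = -0.10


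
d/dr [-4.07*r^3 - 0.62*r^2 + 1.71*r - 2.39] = -12.21*r^2 - 1.24*r + 1.71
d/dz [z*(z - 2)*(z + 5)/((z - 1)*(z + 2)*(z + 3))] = (z^4 + 22*z^3 + 25*z^2 - 36*z + 60)/(z^6 + 8*z^5 + 18*z^4 - 4*z^3 - 47*z^2 - 12*z + 36)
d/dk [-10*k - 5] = -10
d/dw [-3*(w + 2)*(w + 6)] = -6*w - 24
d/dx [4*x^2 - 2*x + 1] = 8*x - 2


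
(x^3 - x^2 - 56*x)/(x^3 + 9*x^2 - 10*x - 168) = x*(x - 8)/(x^2 + 2*x - 24)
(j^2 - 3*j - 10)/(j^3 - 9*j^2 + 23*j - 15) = (j + 2)/(j^2 - 4*j + 3)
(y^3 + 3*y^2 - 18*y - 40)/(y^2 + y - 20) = y + 2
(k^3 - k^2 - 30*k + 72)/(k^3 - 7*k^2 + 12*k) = (k + 6)/k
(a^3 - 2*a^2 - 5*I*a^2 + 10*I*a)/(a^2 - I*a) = (a^2 - 2*a - 5*I*a + 10*I)/(a - I)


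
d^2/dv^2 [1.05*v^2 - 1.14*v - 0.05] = 2.10000000000000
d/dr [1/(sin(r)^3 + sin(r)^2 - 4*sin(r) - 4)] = (-3*sin(r)^2 - 2*sin(r) + 4)*cos(r)/(sin(r)^3 + sin(r)^2 - 4*sin(r) - 4)^2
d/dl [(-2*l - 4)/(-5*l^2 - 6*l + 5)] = 2*(5*l^2 + 6*l - 2*(l + 2)*(5*l + 3) - 5)/(5*l^2 + 6*l - 5)^2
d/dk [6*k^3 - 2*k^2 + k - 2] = 18*k^2 - 4*k + 1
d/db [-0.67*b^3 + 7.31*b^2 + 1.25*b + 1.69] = -2.01*b^2 + 14.62*b + 1.25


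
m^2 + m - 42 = (m - 6)*(m + 7)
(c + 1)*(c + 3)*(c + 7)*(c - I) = c^4 + 11*c^3 - I*c^3 + 31*c^2 - 11*I*c^2 + 21*c - 31*I*c - 21*I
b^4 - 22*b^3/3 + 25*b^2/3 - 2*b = b*(b - 6)*(b - 1)*(b - 1/3)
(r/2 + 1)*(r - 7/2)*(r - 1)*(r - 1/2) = r^4/2 - 3*r^3/2 - 17*r^2/8 + 39*r/8 - 7/4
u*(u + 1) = u^2 + u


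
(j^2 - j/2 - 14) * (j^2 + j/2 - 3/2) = j^4 - 63*j^2/4 - 25*j/4 + 21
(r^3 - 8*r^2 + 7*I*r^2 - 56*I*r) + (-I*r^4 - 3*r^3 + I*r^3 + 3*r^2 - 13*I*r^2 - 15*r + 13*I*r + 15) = -I*r^4 - 2*r^3 + I*r^3 - 5*r^2 - 6*I*r^2 - 15*r - 43*I*r + 15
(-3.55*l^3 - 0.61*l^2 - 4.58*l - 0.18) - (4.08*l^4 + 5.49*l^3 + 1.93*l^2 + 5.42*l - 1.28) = -4.08*l^4 - 9.04*l^3 - 2.54*l^2 - 10.0*l + 1.1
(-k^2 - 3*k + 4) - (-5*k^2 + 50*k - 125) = 4*k^2 - 53*k + 129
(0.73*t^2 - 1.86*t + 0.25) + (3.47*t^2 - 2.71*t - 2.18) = 4.2*t^2 - 4.57*t - 1.93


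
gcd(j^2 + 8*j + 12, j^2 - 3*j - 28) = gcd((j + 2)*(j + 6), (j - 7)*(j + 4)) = 1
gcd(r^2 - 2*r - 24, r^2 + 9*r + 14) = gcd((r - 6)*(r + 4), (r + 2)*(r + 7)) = 1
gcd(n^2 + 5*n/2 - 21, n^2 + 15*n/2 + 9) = n + 6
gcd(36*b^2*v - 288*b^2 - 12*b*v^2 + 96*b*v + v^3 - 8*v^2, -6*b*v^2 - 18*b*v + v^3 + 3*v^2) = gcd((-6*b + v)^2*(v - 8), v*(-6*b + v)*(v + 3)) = -6*b + v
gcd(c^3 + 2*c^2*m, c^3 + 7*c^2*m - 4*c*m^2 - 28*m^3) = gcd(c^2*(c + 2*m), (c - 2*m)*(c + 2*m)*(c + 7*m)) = c + 2*m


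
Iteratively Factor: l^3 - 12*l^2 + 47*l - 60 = (l - 5)*(l^2 - 7*l + 12) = (l - 5)*(l - 3)*(l - 4)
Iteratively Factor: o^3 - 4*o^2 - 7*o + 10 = (o + 2)*(o^2 - 6*o + 5) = (o - 1)*(o + 2)*(o - 5)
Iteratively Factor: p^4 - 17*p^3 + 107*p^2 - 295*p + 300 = (p - 4)*(p^3 - 13*p^2 + 55*p - 75) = (p - 5)*(p - 4)*(p^2 - 8*p + 15) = (p - 5)*(p - 4)*(p - 3)*(p - 5)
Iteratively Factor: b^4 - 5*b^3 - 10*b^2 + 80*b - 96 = (b - 2)*(b^3 - 3*b^2 - 16*b + 48) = (b - 4)*(b - 2)*(b^2 + b - 12) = (b - 4)*(b - 3)*(b - 2)*(b + 4)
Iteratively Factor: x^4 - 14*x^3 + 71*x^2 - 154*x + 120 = (x - 5)*(x^3 - 9*x^2 + 26*x - 24) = (x - 5)*(x - 2)*(x^2 - 7*x + 12) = (x - 5)*(x - 3)*(x - 2)*(x - 4)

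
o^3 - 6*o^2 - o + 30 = (o - 5)*(o - 3)*(o + 2)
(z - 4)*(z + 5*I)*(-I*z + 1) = -I*z^3 + 6*z^2 + 4*I*z^2 - 24*z + 5*I*z - 20*I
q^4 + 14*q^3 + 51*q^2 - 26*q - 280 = (q - 2)*(q + 4)*(q + 5)*(q + 7)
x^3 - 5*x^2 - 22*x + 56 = (x - 7)*(x - 2)*(x + 4)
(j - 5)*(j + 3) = j^2 - 2*j - 15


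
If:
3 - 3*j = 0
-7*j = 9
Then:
No Solution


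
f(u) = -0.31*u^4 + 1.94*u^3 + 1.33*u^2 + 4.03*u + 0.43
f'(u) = -1.24*u^3 + 5.82*u^2 + 2.66*u + 4.03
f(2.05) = 25.52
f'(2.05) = 23.26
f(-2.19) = -29.52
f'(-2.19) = 39.14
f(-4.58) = -312.91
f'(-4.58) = 233.06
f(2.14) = 27.66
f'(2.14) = 24.22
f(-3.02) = -78.83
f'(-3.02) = 83.23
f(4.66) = 98.22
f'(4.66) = 17.33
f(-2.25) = -31.95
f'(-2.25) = 41.63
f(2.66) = 41.55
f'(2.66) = 28.95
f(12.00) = -2835.53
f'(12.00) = -1268.69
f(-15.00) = -22002.02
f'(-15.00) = 5458.63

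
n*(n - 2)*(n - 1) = n^3 - 3*n^2 + 2*n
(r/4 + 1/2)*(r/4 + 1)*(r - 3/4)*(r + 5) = r^4/16 + 41*r^3/64 + 119*r^2/64 + 23*r/32 - 15/8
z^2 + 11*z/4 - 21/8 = (z - 3/4)*(z + 7/2)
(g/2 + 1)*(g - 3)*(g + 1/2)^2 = g^4/2 - 27*g^2/8 - 25*g/8 - 3/4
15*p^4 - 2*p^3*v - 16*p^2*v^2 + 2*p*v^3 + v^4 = (-3*p + v)*(-p + v)*(p + v)*(5*p + v)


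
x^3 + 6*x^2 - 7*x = x*(x - 1)*(x + 7)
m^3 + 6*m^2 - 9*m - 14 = (m - 2)*(m + 1)*(m + 7)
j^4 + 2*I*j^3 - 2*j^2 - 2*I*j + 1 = (j - 1)*(j + 1)*(j + I)^2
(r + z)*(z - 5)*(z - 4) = r*z^2 - 9*r*z + 20*r + z^3 - 9*z^2 + 20*z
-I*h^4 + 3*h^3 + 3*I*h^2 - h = h*(h + I)^2*(-I*h + 1)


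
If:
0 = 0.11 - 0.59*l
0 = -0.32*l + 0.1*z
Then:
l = 0.19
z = 0.60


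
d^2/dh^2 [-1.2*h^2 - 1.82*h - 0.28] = -2.40000000000000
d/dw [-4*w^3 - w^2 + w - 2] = -12*w^2 - 2*w + 1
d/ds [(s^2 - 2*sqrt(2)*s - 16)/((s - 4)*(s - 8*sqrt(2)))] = (2*(s - 4)*(s - 8*sqrt(2))*(s - sqrt(2)) + (s - 4)*(-s^2 + 2*sqrt(2)*s + 16) + (s - 8*sqrt(2))*(-s^2 + 2*sqrt(2)*s + 16))/((s - 4)^2*(s - 8*sqrt(2))^2)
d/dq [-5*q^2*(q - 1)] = 5*q*(2 - 3*q)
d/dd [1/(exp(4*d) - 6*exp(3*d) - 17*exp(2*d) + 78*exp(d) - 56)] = (-4*exp(3*d) + 18*exp(2*d) + 34*exp(d) - 78)*exp(d)/(-exp(4*d) + 6*exp(3*d) + 17*exp(2*d) - 78*exp(d) + 56)^2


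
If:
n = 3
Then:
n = 3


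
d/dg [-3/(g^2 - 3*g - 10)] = 3*(2*g - 3)/(-g^2 + 3*g + 10)^2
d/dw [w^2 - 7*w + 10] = 2*w - 7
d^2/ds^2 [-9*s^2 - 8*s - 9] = -18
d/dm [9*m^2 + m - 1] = 18*m + 1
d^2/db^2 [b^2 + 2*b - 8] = 2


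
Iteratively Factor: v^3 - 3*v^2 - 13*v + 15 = (v - 5)*(v^2 + 2*v - 3) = (v - 5)*(v - 1)*(v + 3)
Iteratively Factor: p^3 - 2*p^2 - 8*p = (p)*(p^2 - 2*p - 8) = p*(p - 4)*(p + 2)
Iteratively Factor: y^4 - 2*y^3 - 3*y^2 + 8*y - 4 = (y - 2)*(y^3 - 3*y + 2) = (y - 2)*(y + 2)*(y^2 - 2*y + 1) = (y - 2)*(y - 1)*(y + 2)*(y - 1)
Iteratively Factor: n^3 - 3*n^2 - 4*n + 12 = (n - 2)*(n^2 - n - 6) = (n - 2)*(n + 2)*(n - 3)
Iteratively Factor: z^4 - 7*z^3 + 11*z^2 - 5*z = (z - 5)*(z^3 - 2*z^2 + z) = z*(z - 5)*(z^2 - 2*z + 1) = z*(z - 5)*(z - 1)*(z - 1)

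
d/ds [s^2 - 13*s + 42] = 2*s - 13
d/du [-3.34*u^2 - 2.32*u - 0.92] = -6.68*u - 2.32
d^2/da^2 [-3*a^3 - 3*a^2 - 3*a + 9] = -18*a - 6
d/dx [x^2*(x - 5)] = x*(3*x - 10)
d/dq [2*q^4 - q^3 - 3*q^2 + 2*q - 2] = 8*q^3 - 3*q^2 - 6*q + 2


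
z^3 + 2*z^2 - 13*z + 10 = (z - 2)*(z - 1)*(z + 5)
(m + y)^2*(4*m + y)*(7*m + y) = 28*m^4 + 67*m^3*y + 51*m^2*y^2 + 13*m*y^3 + y^4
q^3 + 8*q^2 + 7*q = q*(q + 1)*(q + 7)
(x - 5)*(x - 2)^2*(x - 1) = x^4 - 10*x^3 + 33*x^2 - 44*x + 20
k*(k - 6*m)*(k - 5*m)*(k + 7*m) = k^4 - 4*k^3*m - 47*k^2*m^2 + 210*k*m^3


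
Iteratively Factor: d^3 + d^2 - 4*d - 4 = (d - 2)*(d^2 + 3*d + 2) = (d - 2)*(d + 1)*(d + 2)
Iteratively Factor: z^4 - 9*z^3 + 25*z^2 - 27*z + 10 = (z - 1)*(z^3 - 8*z^2 + 17*z - 10) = (z - 2)*(z - 1)*(z^2 - 6*z + 5) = (z - 2)*(z - 1)^2*(z - 5)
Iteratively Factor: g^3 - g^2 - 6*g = (g - 3)*(g^2 + 2*g) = g*(g - 3)*(g + 2)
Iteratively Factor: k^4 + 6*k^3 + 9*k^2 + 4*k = (k + 1)*(k^3 + 5*k^2 + 4*k) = (k + 1)*(k + 4)*(k^2 + k) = k*(k + 1)*(k + 4)*(k + 1)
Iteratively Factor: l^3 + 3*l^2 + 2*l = (l + 1)*(l^2 + 2*l) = l*(l + 1)*(l + 2)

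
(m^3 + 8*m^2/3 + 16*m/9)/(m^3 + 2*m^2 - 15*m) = (9*m^2 + 24*m + 16)/(9*(m^2 + 2*m - 15))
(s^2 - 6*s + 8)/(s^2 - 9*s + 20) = (s - 2)/(s - 5)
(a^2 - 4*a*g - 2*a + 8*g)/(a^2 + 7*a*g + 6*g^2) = (a^2 - 4*a*g - 2*a + 8*g)/(a^2 + 7*a*g + 6*g^2)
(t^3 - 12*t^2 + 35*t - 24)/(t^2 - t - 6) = (t^2 - 9*t + 8)/(t + 2)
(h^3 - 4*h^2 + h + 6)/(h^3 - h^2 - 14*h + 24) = (h + 1)/(h + 4)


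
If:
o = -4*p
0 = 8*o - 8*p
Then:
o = 0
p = 0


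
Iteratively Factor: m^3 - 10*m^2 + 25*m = (m - 5)*(m^2 - 5*m) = m*(m - 5)*(m - 5)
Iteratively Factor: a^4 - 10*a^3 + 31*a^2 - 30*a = (a)*(a^3 - 10*a^2 + 31*a - 30) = a*(a - 3)*(a^2 - 7*a + 10) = a*(a - 3)*(a - 2)*(a - 5)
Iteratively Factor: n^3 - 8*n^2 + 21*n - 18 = (n - 2)*(n^2 - 6*n + 9) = (n - 3)*(n - 2)*(n - 3)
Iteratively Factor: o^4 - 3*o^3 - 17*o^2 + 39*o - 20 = (o - 1)*(o^3 - 2*o^2 - 19*o + 20) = (o - 1)*(o + 4)*(o^2 - 6*o + 5) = (o - 5)*(o - 1)*(o + 4)*(o - 1)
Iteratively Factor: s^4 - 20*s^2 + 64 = (s + 2)*(s^3 - 2*s^2 - 16*s + 32) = (s + 2)*(s + 4)*(s^2 - 6*s + 8) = (s - 2)*(s + 2)*(s + 4)*(s - 4)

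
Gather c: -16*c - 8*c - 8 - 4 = -24*c - 12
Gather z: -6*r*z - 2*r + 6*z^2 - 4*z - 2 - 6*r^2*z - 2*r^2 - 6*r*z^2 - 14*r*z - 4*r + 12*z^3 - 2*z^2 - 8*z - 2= -2*r^2 - 6*r + 12*z^3 + z^2*(4 - 6*r) + z*(-6*r^2 - 20*r - 12) - 4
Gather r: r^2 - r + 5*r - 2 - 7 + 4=r^2 + 4*r - 5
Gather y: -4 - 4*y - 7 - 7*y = -11*y - 11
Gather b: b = b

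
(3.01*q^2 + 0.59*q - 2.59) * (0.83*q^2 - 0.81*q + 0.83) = 2.4983*q^4 - 1.9484*q^3 - 0.1293*q^2 + 2.5876*q - 2.1497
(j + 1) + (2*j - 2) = 3*j - 1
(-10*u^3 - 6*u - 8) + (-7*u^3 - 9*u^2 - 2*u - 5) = -17*u^3 - 9*u^2 - 8*u - 13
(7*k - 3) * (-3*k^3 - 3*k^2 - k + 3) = -21*k^4 - 12*k^3 + 2*k^2 + 24*k - 9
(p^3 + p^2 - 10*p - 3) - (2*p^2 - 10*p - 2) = p^3 - p^2 - 1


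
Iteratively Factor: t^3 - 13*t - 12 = (t + 1)*(t^2 - t - 12) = (t + 1)*(t + 3)*(t - 4)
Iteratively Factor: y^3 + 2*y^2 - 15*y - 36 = (y + 3)*(y^2 - y - 12) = (y - 4)*(y + 3)*(y + 3)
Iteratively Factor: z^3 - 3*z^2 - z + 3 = (z - 1)*(z^2 - 2*z - 3) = (z - 3)*(z - 1)*(z + 1)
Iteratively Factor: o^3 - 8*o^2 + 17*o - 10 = (o - 2)*(o^2 - 6*o + 5) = (o - 5)*(o - 2)*(o - 1)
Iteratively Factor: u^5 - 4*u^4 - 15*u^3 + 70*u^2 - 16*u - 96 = (u - 4)*(u^4 - 15*u^2 + 10*u + 24) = (u - 4)*(u + 1)*(u^3 - u^2 - 14*u + 24) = (u - 4)*(u - 2)*(u + 1)*(u^2 + u - 12) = (u - 4)*(u - 2)*(u + 1)*(u + 4)*(u - 3)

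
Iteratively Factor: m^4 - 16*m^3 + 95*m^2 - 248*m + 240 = (m - 3)*(m^3 - 13*m^2 + 56*m - 80) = (m - 5)*(m - 3)*(m^2 - 8*m + 16) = (m - 5)*(m - 4)*(m - 3)*(m - 4)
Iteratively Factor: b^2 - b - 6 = (b - 3)*(b + 2)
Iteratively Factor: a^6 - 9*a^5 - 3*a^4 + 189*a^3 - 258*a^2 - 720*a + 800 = (a - 5)*(a^5 - 4*a^4 - 23*a^3 + 74*a^2 + 112*a - 160) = (a - 5)^2*(a^4 + a^3 - 18*a^2 - 16*a + 32) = (a - 5)^2*(a + 2)*(a^3 - a^2 - 16*a + 16) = (a - 5)^2*(a - 4)*(a + 2)*(a^2 + 3*a - 4) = (a - 5)^2*(a - 4)*(a + 2)*(a + 4)*(a - 1)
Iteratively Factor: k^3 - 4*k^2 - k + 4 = (k + 1)*(k^2 - 5*k + 4) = (k - 1)*(k + 1)*(k - 4)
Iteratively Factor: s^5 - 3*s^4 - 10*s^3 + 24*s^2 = (s + 3)*(s^4 - 6*s^3 + 8*s^2) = s*(s + 3)*(s^3 - 6*s^2 + 8*s) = s^2*(s + 3)*(s^2 - 6*s + 8) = s^2*(s - 2)*(s + 3)*(s - 4)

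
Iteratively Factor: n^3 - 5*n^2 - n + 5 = (n + 1)*(n^2 - 6*n + 5) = (n - 5)*(n + 1)*(n - 1)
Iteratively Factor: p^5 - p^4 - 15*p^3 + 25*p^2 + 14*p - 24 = (p + 4)*(p^4 - 5*p^3 + 5*p^2 + 5*p - 6) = (p - 1)*(p + 4)*(p^3 - 4*p^2 + p + 6) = (p - 3)*(p - 1)*(p + 4)*(p^2 - p - 2) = (p - 3)*(p - 1)*(p + 1)*(p + 4)*(p - 2)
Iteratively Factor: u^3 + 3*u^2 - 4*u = (u + 4)*(u^2 - u) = (u - 1)*(u + 4)*(u)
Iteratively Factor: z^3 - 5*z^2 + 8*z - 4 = (z - 1)*(z^2 - 4*z + 4) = (z - 2)*(z - 1)*(z - 2)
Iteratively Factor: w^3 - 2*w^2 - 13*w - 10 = (w - 5)*(w^2 + 3*w + 2) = (w - 5)*(w + 1)*(w + 2)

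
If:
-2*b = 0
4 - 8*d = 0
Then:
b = 0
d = 1/2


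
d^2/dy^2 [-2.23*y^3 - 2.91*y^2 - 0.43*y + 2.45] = -13.38*y - 5.82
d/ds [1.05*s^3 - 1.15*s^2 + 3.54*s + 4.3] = 3.15*s^2 - 2.3*s + 3.54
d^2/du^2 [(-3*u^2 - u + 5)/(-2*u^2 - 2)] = (u^3 - 24*u^2 - 3*u + 8)/(u^6 + 3*u^4 + 3*u^2 + 1)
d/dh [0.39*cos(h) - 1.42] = -0.39*sin(h)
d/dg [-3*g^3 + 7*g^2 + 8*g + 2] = -9*g^2 + 14*g + 8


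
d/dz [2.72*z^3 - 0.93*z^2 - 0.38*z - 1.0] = 8.16*z^2 - 1.86*z - 0.38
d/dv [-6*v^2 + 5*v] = 5 - 12*v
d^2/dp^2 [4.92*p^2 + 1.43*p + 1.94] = 9.84000000000000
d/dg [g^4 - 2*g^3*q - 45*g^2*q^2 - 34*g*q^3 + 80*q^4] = 4*g^3 - 6*g^2*q - 90*g*q^2 - 34*q^3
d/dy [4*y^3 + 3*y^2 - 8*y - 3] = 12*y^2 + 6*y - 8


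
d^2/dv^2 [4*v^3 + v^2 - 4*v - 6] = 24*v + 2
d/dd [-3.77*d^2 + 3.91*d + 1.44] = 3.91 - 7.54*d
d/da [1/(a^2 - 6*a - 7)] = 2*(3 - a)/(-a^2 + 6*a + 7)^2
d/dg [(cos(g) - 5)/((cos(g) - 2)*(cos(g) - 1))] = (cos(g)^2 - 10*cos(g) + 13)*sin(g)/((cos(g) - 2)^2*(cos(g) - 1)^2)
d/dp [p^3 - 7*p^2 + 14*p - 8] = 3*p^2 - 14*p + 14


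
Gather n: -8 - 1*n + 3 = -n - 5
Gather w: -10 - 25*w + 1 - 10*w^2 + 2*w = -10*w^2 - 23*w - 9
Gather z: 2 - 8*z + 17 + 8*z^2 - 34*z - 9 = 8*z^2 - 42*z + 10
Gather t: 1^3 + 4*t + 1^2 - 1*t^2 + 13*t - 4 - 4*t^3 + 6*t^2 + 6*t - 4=-4*t^3 + 5*t^2 + 23*t - 6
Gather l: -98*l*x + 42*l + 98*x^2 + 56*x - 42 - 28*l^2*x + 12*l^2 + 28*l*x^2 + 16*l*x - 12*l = l^2*(12 - 28*x) + l*(28*x^2 - 82*x + 30) + 98*x^2 + 56*x - 42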